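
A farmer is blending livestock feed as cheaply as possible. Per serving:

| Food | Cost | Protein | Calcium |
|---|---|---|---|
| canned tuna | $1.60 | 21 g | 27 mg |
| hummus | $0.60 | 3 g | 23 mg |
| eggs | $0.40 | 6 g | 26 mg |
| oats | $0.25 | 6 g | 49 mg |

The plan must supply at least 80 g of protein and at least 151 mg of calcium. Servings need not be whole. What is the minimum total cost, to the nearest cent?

$3.33

The cheapest plan sits at a corner of the feasible region — with two constraints it uses at most two foods.
canned tuna only: max(80/21, 151/27) = 5.593 servings → $8.95.
hummus only: max(80/3, 151/23) = 26.67 servings → $16.00.
eggs only: max(80/6, 151/26) = 13.33 servings → $5.33.
oats only: max(80/6, 151/49) = 13.33 servings → $3.33.
canned tuna + hummus with both tight: 3.45 servings and 2.515 servings → $7.03.
canned tuna + eggs with both tight: 3.057 servings and 2.633 servings → $5.94.
canned tuna + oats with both tight: 3.476 servings and 1.166 servings → $5.85.
hummus + eggs: intersection lies outside the first quadrant.
hummus + oats: intersection lies outside the first quadrant.
eggs + oats: the both-tight solution has a negative serving — not a feasible corner.
Cheapest feasible corner: $3.33.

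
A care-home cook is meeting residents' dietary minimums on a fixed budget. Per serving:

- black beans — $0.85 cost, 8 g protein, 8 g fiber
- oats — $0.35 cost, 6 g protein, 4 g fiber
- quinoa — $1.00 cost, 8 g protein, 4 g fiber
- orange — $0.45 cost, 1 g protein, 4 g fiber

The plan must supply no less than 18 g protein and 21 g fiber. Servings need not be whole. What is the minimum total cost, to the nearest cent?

$1.84

Check every corner: each single food scaled to meet both minima, and each pair solved so both constraints bind.
black beans only: max(18/8, 21/8) = 2.625 servings → $2.23.
oats only: max(18/6, 21/4) = 5.25 servings → $1.84.
quinoa only: max(18/8, 21/4) = 5.25 servings → $5.25.
orange only: max(18/1, 21/4) = 18 servings → $8.10.
black beans + oats: intersection lies outside the first quadrant.
black beans + quinoa: intersection lies outside the first quadrant.
black beans + orange with both tight: 2.125 servings and 1 serving → $2.26.
oats + quinoa with both targets exact would need a negative amount; discard.
oats + orange with both tight: 2.55 servings and 2.7 servings → $2.11.
quinoa + orange with both tight: 1.821 servings and 3.429 servings → $3.36.
So the least-cost plan costs $1.84.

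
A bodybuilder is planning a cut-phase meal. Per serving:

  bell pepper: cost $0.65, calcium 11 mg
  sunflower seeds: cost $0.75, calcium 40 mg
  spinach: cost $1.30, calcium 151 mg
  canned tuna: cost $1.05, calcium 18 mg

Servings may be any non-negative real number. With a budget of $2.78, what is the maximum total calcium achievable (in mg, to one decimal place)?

322.9 mg

Calcium per dollar: spinach 116.2, sunflower seeds 53.33, canned tuna 17.14, bell pepper 16.92.
With no serving limits, spend the whole cost allowance on spinach: $2.78 / $1.30 × 151 mg = 322.9 mg.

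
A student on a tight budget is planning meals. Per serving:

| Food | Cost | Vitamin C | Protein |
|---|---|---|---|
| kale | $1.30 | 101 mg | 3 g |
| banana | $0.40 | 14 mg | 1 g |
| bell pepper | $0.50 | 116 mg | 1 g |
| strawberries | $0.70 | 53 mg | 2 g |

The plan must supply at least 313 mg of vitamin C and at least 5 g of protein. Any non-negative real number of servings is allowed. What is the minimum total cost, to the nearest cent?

For a min-cost LP with two ≥-constraints, a basic feasible solution has at most two positive variables.
kale only: max(313/101, 5/3) = 3.099 servings → $4.03.
banana only: max(313/14, 5/1) = 22.36 servings → $8.94.
bell pepper only: max(313/116, 5/1) = 5 servings → $2.50.
strawberries only: max(313/53, 5/2) = 5.906 servings → $4.13.
kale + banana: the both-tight solution has a negative serving — not a feasible corner.
kale + bell pepper with both tight: 1.081 servings and 1.757 servings → $2.28.
kale + strawberries: intersection lies outside the first quadrant.
banana + bell pepper with both tight: 2.618 servings and 2.382 servings → $2.24.
banana + strawberries with both targets exact would need a negative amount; discard.
bell pepper + strawberries with both tight: 2.017 servings and 1.492 servings → $2.05.
The minimum over all feasible corners is $2.05.

$2.05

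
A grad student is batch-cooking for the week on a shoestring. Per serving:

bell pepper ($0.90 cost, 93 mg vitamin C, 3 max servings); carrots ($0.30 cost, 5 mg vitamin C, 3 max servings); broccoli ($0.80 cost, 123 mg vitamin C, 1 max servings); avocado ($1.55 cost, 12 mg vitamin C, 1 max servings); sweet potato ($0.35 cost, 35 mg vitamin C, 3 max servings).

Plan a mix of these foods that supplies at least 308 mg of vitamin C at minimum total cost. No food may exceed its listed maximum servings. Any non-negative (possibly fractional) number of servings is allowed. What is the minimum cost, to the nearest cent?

Cost per mg of vitamin C: broccoli $0.0065, bell pepper $0.0097, sweet potato $0.0100, carrots $0.0600, avocado $0.1292.
Take 1 serving of broccoli: +123.0 mg vitamin C for $0.80 (total $0.80, still need 185.0 mg).
Take 1.989 servings of bell pepper: +185.0 mg vitamin C for $1.79 (total $2.59, still need 0.0 mg).
Filling from the cheapest source first is optimal under one linear minimum: $2.59.

$2.59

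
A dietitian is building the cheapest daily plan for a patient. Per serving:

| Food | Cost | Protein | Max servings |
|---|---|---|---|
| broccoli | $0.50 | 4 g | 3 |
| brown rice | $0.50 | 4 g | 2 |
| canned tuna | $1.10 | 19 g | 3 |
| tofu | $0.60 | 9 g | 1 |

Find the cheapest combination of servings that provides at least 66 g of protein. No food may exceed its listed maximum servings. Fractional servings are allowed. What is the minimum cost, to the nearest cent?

$3.90

Cost per g of protein: canned tuna $0.0579, tofu $0.0667, broccoli $0.1250, brown rice $0.1250.
Take 3 servings of canned tuna: +57.0 g protein for $3.30 (total $3.30, still need 9.0 g).
Take 1 serving of tofu: +9.0 g protein for $0.60 (total $3.90, still need 0.0 g).
Greedy by cheapest-per-g is optimal for a single linear constraint, so the minimum cost is $3.90.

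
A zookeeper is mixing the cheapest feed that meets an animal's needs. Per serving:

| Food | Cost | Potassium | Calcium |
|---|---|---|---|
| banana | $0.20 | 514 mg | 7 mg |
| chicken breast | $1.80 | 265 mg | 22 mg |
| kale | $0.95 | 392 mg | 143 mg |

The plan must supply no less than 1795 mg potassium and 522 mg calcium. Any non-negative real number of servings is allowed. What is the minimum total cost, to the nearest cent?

$3.58

For a min-cost LP with two ≥-constraints, a basic feasible solution has at most two positive variables.
banana only: max(1795/514, 522/7) = 74.57 servings → $14.91.
chicken breast only: max(1795/265, 522/22) = 23.73 servings → $42.71.
kale only: max(1795/392, 522/143) = 4.579 servings → $4.35.
banana + chicken breast: intersection lies outside the first quadrant.
banana + kale with both tight: 0.7358 servings and 3.614 servings → $3.58.
chicken breast + kale with both tight: 1.779 servings and 3.377 servings → $6.41.
Cheapest feasible corner: $3.58.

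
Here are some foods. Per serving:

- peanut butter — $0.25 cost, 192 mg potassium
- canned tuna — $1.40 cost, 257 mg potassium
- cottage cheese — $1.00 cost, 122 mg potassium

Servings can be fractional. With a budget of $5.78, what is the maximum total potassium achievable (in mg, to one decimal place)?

4439.0 mg

Potassium per dollar: peanut butter 768, canned tuna 183.6, cottage cheese 122.
With no serving limits, spend the whole cost allowance on peanut butter: $5.78 / $0.25 × 192 mg = 4439.0 mg.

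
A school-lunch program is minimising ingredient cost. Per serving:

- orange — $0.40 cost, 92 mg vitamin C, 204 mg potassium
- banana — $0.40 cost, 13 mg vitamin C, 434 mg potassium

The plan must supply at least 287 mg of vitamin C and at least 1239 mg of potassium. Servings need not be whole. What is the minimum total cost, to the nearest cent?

With two linear requirements the optimum uses one or two foods; enumerate the corners.
orange only: max(287/92, 1239/204) = 6.074 servings → $2.43.
banana only: max(287/13, 1239/434) = 22.08 servings → $8.83.
orange + banana with both tight: 2.909 servings and 1.487 servings → $1.76.
So the least-cost plan costs $1.76.

$1.76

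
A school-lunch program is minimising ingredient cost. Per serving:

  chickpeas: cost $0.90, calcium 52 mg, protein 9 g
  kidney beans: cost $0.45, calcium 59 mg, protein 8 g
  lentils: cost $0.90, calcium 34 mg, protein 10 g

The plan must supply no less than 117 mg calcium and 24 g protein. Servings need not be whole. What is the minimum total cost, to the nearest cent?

$1.35

Compare the cost at each extreme point of the feasible region.
chickpeas only: max(117/52, 24/9) = 2.667 servings → $2.40.
kidney beans only: max(117/59, 24/8) = 3 servings → $1.35.
lentils only: max(117/34, 24/10) = 3.441 servings → $3.10.
chickpeas + kidney beans: intersection lies outside the first quadrant.
chickpeas + lentils with both tight: 1.654 servings and 0.9112 servings → $2.31.
kidney beans + lentils with both tight: 1.113 servings and 1.509 servings → $1.86.
The minimum over all feasible corners is $1.35.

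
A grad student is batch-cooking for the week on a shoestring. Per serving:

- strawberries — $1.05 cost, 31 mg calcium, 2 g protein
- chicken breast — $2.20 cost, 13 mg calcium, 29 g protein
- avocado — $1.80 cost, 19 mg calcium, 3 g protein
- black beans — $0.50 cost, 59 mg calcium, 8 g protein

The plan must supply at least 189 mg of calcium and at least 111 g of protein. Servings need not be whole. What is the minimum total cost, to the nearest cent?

Check every corner: each single food scaled to meet both minima, and each pair solved so both constraints bind.
strawberries only: max(189/31, 111/2) = 55.5 servings → $58.27.
chicken breast only: max(189/13, 111/29) = 14.54 servings → $31.98.
avocado only: max(189/19, 111/3) = 37 servings → $66.60.
black beans only: max(189/59, 111/8) = 13.88 servings → $6.94.
strawberries + chicken breast with both tight: 4.625 servings and 3.509 servings → $12.58.
strawberries + avocado with both targets exact would need a negative amount; discard.
strawberries + black beans: the both-tight solution has a negative serving — not a feasible corner.
chicken breast + avocado with both tight: 3.012 servings and 7.887 servings → $20.82.
chicken breast + black beans with both tight: 3.134 servings and 2.513 servings → $8.15.
avocado + black beans: the both-tight solution has a negative serving — not a feasible corner.
The minimum over all feasible corners is $6.94.

$6.94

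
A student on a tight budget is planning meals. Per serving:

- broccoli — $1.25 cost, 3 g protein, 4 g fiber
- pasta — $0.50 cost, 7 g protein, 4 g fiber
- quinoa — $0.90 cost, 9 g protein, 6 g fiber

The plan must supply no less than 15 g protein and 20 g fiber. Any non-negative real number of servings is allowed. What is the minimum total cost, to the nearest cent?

$2.50

With two linear requirements the optimum uses one or two foods; enumerate the corners.
broccoli only: max(15/3, 20/4) = 5 servings → $6.25.
pasta only: max(15/7, 20/4) = 5 servings → $2.50.
quinoa only: max(15/9, 20/6) = 3.333 servings → $3.00.
broccoli + pasta with both tight: 5 servings and 0 servings → $6.25.
broccoli + quinoa with both tight: 5 servings and 0 servings → $6.25.
pasta + quinoa: the both-tight solution has a negative serving — not a feasible corner.
Cheapest feasible corner: $2.50.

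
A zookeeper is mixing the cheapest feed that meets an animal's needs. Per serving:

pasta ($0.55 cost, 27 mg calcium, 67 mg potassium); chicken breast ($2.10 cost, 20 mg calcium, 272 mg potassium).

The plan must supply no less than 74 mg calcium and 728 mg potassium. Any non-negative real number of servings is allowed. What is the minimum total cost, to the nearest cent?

pasta only: max(74/27, 728/67) = 10.87 servings → $5.98.
chicken breast only: max(74/20, 728/272) = 3.7 servings → $7.77.
pasta + chicken breast with both tight: 0.9274 servings and 2.448 servings → $5.65.
So the least-cost plan costs $5.65.

$5.65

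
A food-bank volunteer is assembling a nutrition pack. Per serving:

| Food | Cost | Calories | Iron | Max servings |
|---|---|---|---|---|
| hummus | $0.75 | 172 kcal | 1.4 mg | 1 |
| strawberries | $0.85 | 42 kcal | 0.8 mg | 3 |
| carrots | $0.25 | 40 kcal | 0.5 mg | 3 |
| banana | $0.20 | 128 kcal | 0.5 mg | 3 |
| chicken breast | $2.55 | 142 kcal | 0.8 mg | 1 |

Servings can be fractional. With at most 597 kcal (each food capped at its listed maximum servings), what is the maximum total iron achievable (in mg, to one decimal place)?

Iron per kcal: strawberries 0.01905, carrots 0.0125, hummus 0.00814, chicken breast 0.005634, banana 0.003906.
Take 3 servings of strawberries: uses 126 kcal, +2.4 mg iron (running total 2.4 mg).
Take 3 servings of carrots: uses 120 kcal, +1.5 mg iron (running total 3.9 mg).
Take 1 serving of hummus: uses 172 kcal, +1.4 mg iron (running total 5.3 mg).
Take 1 serving of chicken breast: uses 142 kcal, +0.8 mg iron (running total 6.1 mg).
Take 0.2891 servings of banana: uses 37 kcal, +0.1 mg iron (running total 6.2 mg).
Filling greedily by iron-per-kcal is optimal for one linear limit, giving 6.2 mg.

6.2 mg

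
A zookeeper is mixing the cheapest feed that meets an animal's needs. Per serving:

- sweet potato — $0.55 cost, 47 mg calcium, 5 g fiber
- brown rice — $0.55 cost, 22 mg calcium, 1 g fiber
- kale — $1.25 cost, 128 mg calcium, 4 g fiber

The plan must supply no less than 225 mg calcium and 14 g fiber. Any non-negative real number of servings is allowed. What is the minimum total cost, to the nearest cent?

$2.38

sweet potato only: max(225/47, 14/5) = 4.787 servings → $2.63.
brown rice only: max(225/22, 14/1) = 14 servings → $7.70.
kale only: max(225/128, 14/4) = 3.5 servings → $4.38.
sweet potato + brown rice with both tight: 1.317 servings and 7.413 servings → $4.80.
sweet potato + kale with both tight: 1.973 servings and 1.033 servings → $2.38.
brown rice + kale: intersection lies outside the first quadrant.
Cheapest feasible corner: $2.38.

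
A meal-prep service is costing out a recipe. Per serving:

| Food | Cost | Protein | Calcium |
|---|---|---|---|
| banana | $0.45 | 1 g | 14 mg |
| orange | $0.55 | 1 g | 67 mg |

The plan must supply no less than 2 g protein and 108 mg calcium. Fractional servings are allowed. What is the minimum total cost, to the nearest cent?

The cheapest plan sits at a corner of the feasible region — with two constraints it uses at most two foods.
banana only: max(2/1, 108/14) = 7.714 servings → $3.47.
orange only: max(2/1, 108/67) = 2 servings → $1.10.
banana + orange with both tight: 0.4906 servings and 1.509 servings → $1.05.
The minimum over all feasible corners is $1.05.

$1.05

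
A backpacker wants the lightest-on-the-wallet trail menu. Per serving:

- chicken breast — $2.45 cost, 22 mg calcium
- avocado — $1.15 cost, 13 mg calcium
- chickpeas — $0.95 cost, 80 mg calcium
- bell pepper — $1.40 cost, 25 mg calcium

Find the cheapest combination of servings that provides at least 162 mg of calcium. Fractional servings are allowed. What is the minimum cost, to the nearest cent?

Cost per mg of calcium: chickpeas $0.0119, bell pepper $0.0560, avocado $0.0885, chicken breast $0.1114.
With no serving limits, use only chickpeas: 162 mg / 80 mg = 2.025 servings × $0.95 = $1.92.

$1.92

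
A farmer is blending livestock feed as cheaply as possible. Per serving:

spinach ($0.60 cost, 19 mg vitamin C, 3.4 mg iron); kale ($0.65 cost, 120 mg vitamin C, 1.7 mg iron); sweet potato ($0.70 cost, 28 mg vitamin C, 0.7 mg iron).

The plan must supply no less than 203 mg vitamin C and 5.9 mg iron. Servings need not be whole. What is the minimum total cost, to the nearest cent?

For a min-cost LP with two ≥-constraints, a basic feasible solution has at most two positive variables.
spinach only: max(203/19, 5.9/3.4) = 10.68 servings → $6.41.
kale only: max(203/120, 5.9/1.7) = 3.471 servings → $2.26.
sweet potato only: max(203/28, 5.9/0.7) = 8.429 servings → $5.90.
spinach + kale with both tight: 0.9659 servings and 1.539 servings → $1.58.
spinach + sweet potato with both tight: 0.2821 servings and 7.059 servings → $5.11.
kale + sweet potato: the both-tight solution has a negative serving — not a feasible corner.
Cheapest feasible corner: $1.58.

$1.58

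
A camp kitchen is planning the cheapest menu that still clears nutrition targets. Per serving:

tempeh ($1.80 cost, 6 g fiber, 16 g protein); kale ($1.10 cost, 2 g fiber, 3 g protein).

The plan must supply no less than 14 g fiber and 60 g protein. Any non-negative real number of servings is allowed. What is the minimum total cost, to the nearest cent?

At the optimum either one food covers both requirements or two foods hit both targets exactly; no other combination can be cheaper.
tempeh only: max(14/6, 60/16) = 3.75 servings → $6.75.
kale only: max(14/2, 60/3) = 20 servings → $22.00.
tempeh + kale: intersection lies outside the first quadrant.
Cheapest feasible corner: $6.75.

$6.75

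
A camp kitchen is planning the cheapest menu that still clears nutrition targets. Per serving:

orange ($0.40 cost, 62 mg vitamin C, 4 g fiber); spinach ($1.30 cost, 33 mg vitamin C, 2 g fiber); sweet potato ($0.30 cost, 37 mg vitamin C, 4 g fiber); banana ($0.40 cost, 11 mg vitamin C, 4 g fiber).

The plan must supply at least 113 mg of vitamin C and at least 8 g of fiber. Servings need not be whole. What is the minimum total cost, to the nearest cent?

The cheapest plan sits at a corner of the feasible region — with two constraints it uses at most two foods.
orange only: max(113/62, 8/4) = 2 servings → $0.80.
spinach only: max(113/33, 8/2) = 4 servings → $5.20.
sweet potato only: max(113/37, 8/4) = 3.054 servings → $0.92.
banana only: max(113/11, 8/4) = 10.27 servings → $4.11.
orange + spinach: the both-tight solution has a negative serving — not a feasible corner.
orange + sweet potato with both tight: 1.56 servings and 0.44 servings → $0.76.
orange + banana with both tight: 1.784 servings and 0.2157 servings → $0.80.
spinach + sweet potato with both tight: 2.69 servings and 0.6552 servings → $3.69.
spinach + banana with both tight: 3.309 servings and 0.3455 servings → $4.44.
sweet potato + banana with both targets exact would need a negative amount; discard.
Cheapest feasible corner: $0.76.

$0.76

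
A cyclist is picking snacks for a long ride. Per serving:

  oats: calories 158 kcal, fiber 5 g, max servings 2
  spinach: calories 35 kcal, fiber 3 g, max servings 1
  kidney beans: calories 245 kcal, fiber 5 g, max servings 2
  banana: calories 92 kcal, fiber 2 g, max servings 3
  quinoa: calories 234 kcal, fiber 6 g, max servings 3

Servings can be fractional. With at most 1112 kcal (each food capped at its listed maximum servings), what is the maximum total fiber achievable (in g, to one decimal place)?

32.3 g

Fiber per kcal: spinach 0.08571, oats 0.03165, quinoa 0.02564, banana 0.02174, kidney beans 0.02041.
Take 1 serving of spinach: uses 35 kcal, +3.0 g fiber (running total 3.0 g).
Take 2 servings of oats: uses 316 kcal, +10.0 g fiber (running total 13.0 g).
Take 3 servings of quinoa: uses 702 kcal, +18.0 g fiber (running total 31.0 g).
Take 0.6413 servings of banana: uses 59 kcal, +1.3 g fiber (running total 32.3 g).
Greedy by best ratio exhausts the calories allowance optimally: 32.3 g.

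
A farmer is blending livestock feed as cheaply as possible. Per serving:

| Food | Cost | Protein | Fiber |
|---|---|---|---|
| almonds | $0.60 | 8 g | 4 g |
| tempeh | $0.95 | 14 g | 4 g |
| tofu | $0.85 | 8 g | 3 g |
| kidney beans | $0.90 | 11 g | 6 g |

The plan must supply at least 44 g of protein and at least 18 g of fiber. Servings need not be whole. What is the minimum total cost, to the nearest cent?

$3.17

For a min-cost LP with two ≥-constraints, a basic feasible solution has at most two positive variables.
almonds only: max(44/8, 18/4) = 5.5 servings → $3.30.
tempeh only: max(44/14, 18/4) = 4.5 servings → $4.28.
tofu only: max(44/8, 18/3) = 6 servings → $5.10.
kidney beans only: max(44/11, 18/6) = 4 servings → $3.60.
almonds + tempeh with both tight: 3.167 servings and 1.333 servings → $3.17.
almonds + tofu with both tight: 1.5 servings and 4 servings → $4.30.
almonds + kidney beans: the both-tight solution has a negative serving — not a feasible corner.
tempeh + tofu: the both-tight solution has a negative serving — not a feasible corner.
tempeh + kidney beans with both tight: 1.65 servings and 1.9 servings → $3.28.
tofu + kidney beans with both tight: 4.4 servings and 0.8 servings → $4.46.
Cheapest feasible corner: $3.17.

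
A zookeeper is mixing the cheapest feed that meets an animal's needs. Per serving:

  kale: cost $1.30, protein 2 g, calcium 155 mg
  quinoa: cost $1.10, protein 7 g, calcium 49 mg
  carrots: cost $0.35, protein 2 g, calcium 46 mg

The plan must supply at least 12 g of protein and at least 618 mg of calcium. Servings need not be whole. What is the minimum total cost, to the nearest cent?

Check every corner: each single food scaled to meet both minima, and each pair solved so both constraints bind.
kale only: max(12/2, 618/155) = 6 servings → $7.80.
quinoa only: max(12/7, 618/49) = 12.61 servings → $13.87.
carrots only: max(12/2, 618/46) = 13.43 servings → $4.70.
kale + quinoa with both tight: 3.787 servings and 0.6322 servings → $5.62.
kale + carrots with both tight: 3.138 servings and 2.862 servings → $5.08.
quinoa + carrots: the both-tight solution has a negative serving — not a feasible corner.
So the least-cost plan costs $4.70.

$4.70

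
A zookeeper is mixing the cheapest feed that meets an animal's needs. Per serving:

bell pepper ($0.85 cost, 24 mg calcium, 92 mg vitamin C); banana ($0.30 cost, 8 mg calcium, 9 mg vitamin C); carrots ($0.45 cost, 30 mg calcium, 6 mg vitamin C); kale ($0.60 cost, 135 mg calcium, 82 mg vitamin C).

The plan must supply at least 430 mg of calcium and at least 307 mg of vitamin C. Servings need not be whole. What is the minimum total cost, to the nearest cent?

An LP optimum is at a vertex; with two nutrient constraints at most two foods are used. Check each candidate.
bell pepper only: max(430/24, 307/92) = 17.92 servings → $15.23.
banana only: max(430/8, 307/9) = 53.75 servings → $16.12.
carrots only: max(430/30, 307/6) = 51.17 servings → $23.02.
kale only: max(430/135, 307/82) = 3.744 servings → $2.25.
bell pepper + banana: intersection lies outside the first quadrant.
bell pepper + carrots with both tight: 2.534 servings and 12.31 servings → $7.69.
bell pepper + kale with both tight: 0.5918 servings and 3.08 servings → $2.35.
banana + carrots with both tight: 29.86 servings and 6.369 servings → $11.83.
banana + kale with both tight: 11.06 servings and 2.53 servings → $4.84.
carrots + kale with both targets exact would need a negative amount; discard.
So the least-cost plan costs $2.25.

$2.25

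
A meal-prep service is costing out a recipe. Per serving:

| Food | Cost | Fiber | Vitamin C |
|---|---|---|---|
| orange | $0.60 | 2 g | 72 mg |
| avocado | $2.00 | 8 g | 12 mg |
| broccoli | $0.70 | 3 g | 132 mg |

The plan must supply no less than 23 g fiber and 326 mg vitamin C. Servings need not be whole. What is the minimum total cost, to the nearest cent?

$5.37

This is a tiny linear program; its minimum lies at a vertex of the feasible set. List the vertices and price them.
orange only: max(23/2, 326/72) = 11.5 servings → $6.90.
avocado only: max(23/8, 326/12) = 27.17 servings → $54.33.
broccoli only: max(23/3, 326/132) = 7.667 servings → $5.37.
orange + avocado with both tight: 4.225 servings and 1.819 servings → $6.17.
orange + broccoli with both targets exact would need a negative amount; discard.
avocado + broccoli with both tight: 2.018 servings and 2.286 servings → $5.64.
So the least-cost plan costs $5.37.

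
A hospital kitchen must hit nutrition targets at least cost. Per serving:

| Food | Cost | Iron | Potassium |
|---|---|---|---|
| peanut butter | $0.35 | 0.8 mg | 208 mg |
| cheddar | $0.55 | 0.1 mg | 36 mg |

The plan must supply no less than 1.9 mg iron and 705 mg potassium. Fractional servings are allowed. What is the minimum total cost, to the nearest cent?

$1.19

peanut butter only: max(1.9/0.8, 705/208) = 3.389 servings → $1.19.
cheddar only: max(1.9/0.1, 705/36) = 19.58 servings → $10.77.
peanut butter + cheddar: the both-tight solution has a negative serving — not a feasible corner.
So the least-cost plan costs $1.19.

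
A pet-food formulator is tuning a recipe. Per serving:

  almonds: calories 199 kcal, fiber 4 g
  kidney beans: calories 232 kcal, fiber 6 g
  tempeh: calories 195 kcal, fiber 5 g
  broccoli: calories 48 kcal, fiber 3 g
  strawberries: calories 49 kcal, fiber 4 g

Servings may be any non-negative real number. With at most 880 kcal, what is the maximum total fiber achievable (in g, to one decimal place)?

71.8 g

Fiber per kcal: strawberries 0.08163, broccoli 0.0625, kidney beans 0.02586, tempeh 0.02564, almonds 0.0201.
With no serving limits, spend the whole calories allowance on strawberries: 880 kcal / 49 kcal × 4 g = 71.8 g.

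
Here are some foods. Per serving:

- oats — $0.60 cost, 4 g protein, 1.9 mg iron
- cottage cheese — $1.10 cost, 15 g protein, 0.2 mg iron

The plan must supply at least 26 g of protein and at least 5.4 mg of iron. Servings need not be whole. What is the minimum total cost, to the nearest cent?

With two linear requirements the optimum uses one or two foods; enumerate the corners.
oats only: max(26/4, 5.4/1.9) = 6.5 servings → $3.90.
cottage cheese only: max(26/15, 5.4/0.2) = 27 servings → $29.70.
oats + cottage cheese with both tight: 2.736 servings and 1.004 servings → $2.75.
Cheapest feasible corner: $2.75.

$2.75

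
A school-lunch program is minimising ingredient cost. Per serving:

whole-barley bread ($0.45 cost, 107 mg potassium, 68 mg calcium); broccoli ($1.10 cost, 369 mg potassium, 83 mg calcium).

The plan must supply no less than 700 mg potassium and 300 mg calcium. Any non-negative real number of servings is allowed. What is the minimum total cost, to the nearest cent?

$2.51

Two binding constraints pin down two serving amounts, so the optimal mix uses at most two foods. The candidates are each food alone (scaled to the tighter of potassium/calcium) and each pair with both constraints tight.
whole-barley bread only: max(700/107, 300/68) = 6.542 servings → $2.94.
broccoli only: max(700/369, 300/83) = 3.614 servings → $3.98.
whole-barley bread + broccoli with both tight: 3.245 servings and 0.9561 servings → $2.51.
Cheapest feasible corner: $2.51.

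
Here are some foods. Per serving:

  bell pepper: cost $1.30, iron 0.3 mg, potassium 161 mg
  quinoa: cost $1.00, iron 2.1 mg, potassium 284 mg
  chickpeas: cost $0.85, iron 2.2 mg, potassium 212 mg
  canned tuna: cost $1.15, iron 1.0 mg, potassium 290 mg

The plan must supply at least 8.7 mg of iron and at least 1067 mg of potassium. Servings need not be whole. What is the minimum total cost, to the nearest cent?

$3.89

For a min-cost LP with two ≥-constraints, a basic feasible solution has at most two positive variables.
bell pepper only: max(8.7/0.3, 1067/161) = 29 servings → $37.70.
quinoa only: max(8.7/2.1, 1067/284) = 4.143 servings → $4.14.
chickpeas only: max(8.7/2.2, 1067/212) = 5.033 servings → $4.28.
canned tuna only: max(8.7/1.0, 1067/290) = 8.7 servings → $10.01.
bell pepper + quinoa with both targets exact would need a negative amount; discard.
bell pepper + chickpeas with both tight: 1.731 servings and 3.719 servings → $5.41.
bell pepper + canned tuna: the both-tight solution has a negative serving — not a feasible corner.
quinoa + chickpeas with both tight: 2.801 servings and 1.281 servings → $3.89.
quinoa + canned tuna: intersection lies outside the first quadrant.
chickpeas + canned tuna with both tight: 3.418 servings and 1.181 servings → $4.26.
The minimum over all feasible corners is $3.89.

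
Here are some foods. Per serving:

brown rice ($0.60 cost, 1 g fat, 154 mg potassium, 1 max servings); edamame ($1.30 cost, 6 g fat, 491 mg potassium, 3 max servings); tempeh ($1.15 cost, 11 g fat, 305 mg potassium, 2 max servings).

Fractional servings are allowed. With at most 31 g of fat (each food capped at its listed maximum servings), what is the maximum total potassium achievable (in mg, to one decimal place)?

Potassium per g fat: brown rice 154, edamame 81.83, tempeh 27.73.
Take 1 serving of brown rice: uses 1 g fat, +154.0 mg potassium (running total 154.0 mg).
Take 3 servings of edamame: uses 18 g fat, +1473.0 mg potassium (running total 1627.0 mg).
Take 1.091 servings of tempeh: uses 12 g fat, +332.7 mg potassium (running total 1959.7 mg).
Filling greedily by potassium-per-g fat is optimal for one linear limit, giving 1959.7 mg.

1959.7 mg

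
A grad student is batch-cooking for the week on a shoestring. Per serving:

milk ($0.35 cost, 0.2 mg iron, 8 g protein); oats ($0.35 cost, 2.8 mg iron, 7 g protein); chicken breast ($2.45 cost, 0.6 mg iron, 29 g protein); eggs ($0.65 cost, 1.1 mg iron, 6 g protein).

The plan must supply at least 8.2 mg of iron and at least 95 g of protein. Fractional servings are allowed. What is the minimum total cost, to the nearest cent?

$4.25

milk only: max(8.2/0.2, 95/8) = 41 servings → $14.35.
oats only: max(8.2/2.8, 95/7) = 13.57 servings → $4.75.
chicken breast only: max(8.2/0.6, 95/29) = 13.67 servings → $33.48.
eggs only: max(8.2/1.1, 95/6) = 15.83 servings → $10.29.
milk + oats with both tight: 9.933 servings and 2.219 servings → $4.25.
milk + chicken breast: intersection lies outside the first quadrant.
milk + eggs with both tight: 7.276 servings and 6.132 servings → $6.53.
oats + chicken breast with both tight: 2.348 servings and 2.709 servings → $7.46.
oats + eggs: intersection lies outside the first quadrant.
chicken breast + eggs with both tight: 1.954 servings and 6.389 servings → $8.94.
Cheapest feasible corner: $4.25.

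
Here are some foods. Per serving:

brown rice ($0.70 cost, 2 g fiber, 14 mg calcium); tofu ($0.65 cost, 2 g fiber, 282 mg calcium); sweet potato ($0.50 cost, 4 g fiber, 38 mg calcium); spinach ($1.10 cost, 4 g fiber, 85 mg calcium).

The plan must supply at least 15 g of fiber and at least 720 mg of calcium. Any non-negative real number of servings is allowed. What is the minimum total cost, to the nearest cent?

$2.75

A basic optimal solution has at most two foods positive. Try each food alone and each pair with both targets met exactly.
brown rice only: max(15/2, 720/14) = 51.43 servings → $36.00.
tofu only: max(15/2, 720/282) = 7.5 servings → $4.88.
sweet potato only: max(15/4, 720/38) = 18.95 servings → $9.47.
spinach only: max(15/4, 720/85) = 8.471 servings → $9.32.
brown rice + tofu with both tight: 5.205 servings and 2.295 servings → $5.14.
brown rice + sweet potato with both targets exact would need a negative amount; discard.
brown rice + spinach: the both-tight solution has a negative serving — not a feasible corner.
tofu + sweet potato with both tight: 2.196 servings and 2.652 servings → $2.75.
tofu + spinach with both tight: 1.675 servings and 2.912 servings → $4.29.
sweet potato + spinach with both targets exact would need a negative amount; discard.
The minimum over all feasible corners is $2.75.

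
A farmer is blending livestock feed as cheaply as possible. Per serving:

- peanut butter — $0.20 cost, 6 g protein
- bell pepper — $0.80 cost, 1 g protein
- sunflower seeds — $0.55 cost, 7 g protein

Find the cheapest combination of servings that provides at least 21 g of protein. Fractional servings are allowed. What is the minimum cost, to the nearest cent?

Cost per g of protein: peanut butter $0.0333, sunflower seeds $0.0786, bell pepper $0.8000.
With no serving limits, use only peanut butter: 21 g / 6 g = 3.5 servings × $0.20 = $0.70.

$0.70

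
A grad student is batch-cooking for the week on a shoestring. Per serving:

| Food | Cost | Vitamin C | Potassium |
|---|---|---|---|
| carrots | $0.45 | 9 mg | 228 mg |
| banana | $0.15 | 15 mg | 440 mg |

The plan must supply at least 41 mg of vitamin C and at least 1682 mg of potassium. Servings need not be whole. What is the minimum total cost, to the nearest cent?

Check every corner: each single food scaled to meet both minima, and each pair solved so both constraints bind.
carrots only: max(41/9, 1682/228) = 7.377 servings → $3.32.
banana only: max(41/15, 1682/440) = 3.823 servings → $0.57.
carrots + banana with both targets exact would need a negative amount; discard.
The minimum over all feasible corners is $0.57.

$0.57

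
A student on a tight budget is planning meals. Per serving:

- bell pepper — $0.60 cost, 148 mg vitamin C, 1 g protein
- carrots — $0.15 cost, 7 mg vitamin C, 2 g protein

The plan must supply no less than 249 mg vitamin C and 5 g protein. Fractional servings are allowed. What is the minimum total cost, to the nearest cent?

The cheapest plan sits at a corner of the feasible region — with two constraints it uses at most two foods.
bell pepper only: max(249/148, 5/1) = 5 servings → $3.00.
carrots only: max(249/7, 5/2) = 35.57 servings → $5.34.
bell pepper + carrots with both tight: 1.602 servings and 1.699 servings → $1.22.
Cheapest feasible corner: $1.22.

$1.22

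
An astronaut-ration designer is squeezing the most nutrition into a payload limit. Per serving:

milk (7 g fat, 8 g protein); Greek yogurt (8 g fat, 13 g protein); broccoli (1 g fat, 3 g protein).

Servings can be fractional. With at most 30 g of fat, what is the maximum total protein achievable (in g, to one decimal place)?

90.0 g

Protein per g fat: broccoli 3, Greek yogurt 1.625, milk 1.143.
With no serving limits, spend the whole fat allowance on broccoli: 30 g / 1 g × 3 g = 90.0 g.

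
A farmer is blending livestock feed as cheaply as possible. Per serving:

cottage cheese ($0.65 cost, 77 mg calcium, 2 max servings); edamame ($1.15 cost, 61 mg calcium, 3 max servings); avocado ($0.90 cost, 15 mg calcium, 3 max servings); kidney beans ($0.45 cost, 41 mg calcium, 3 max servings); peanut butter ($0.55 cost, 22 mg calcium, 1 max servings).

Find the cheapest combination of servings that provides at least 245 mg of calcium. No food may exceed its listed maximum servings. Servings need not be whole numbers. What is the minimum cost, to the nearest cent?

$2.30

Cost per mg of calcium: cottage cheese $0.0084, kidney beans $0.0110, edamame $0.0189, peanut butter $0.0250, avocado $0.0600.
Take 2 servings of cottage cheese: +154.0 mg calcium for $1.30 (total $1.30, still need 91.0 mg).
Take 2.22 servings of kidney beans: +91.0 mg calcium for $1.00 (total $2.30, still need 0.0 mg).
Filling from the cheapest source first is optimal under one linear minimum: $2.30.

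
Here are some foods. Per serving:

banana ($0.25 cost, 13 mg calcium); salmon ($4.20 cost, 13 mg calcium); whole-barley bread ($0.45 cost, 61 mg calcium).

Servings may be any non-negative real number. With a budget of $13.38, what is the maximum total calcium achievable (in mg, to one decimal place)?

Calcium per dollar: whole-barley bread 135.6, banana 52, salmon 3.095.
With no serving limits, spend the whole cost allowance on whole-barley bread: $13.38 / $0.45 × 61 mg = 1813.7 mg.

1813.7 mg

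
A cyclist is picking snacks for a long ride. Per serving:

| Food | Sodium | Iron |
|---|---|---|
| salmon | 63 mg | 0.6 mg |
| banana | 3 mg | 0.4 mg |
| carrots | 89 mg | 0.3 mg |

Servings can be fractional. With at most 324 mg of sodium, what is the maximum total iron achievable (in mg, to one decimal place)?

Iron per mg sodium: banana 0.1333, salmon 0.009524, carrots 0.003371.
With no serving limits, spend the whole sodium allowance on banana: 324 mg / 3 mg × 0.4 mg = 43.2 mg.

43.2 mg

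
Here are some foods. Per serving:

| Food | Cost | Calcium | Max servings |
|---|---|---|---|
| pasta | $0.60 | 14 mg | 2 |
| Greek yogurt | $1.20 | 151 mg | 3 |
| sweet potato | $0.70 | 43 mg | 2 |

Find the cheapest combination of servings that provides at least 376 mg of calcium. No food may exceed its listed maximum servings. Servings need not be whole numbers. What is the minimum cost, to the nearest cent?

$2.99

Cost per mg of calcium: Greek yogurt $0.0079, sweet potato $0.0163, pasta $0.0429.
Take 2.49 servings of Greek yogurt: +376.0 mg calcium for $2.99 (total $2.99, still need 0.0 mg).
Filling from the cheapest source first is optimal under one linear minimum: $2.99.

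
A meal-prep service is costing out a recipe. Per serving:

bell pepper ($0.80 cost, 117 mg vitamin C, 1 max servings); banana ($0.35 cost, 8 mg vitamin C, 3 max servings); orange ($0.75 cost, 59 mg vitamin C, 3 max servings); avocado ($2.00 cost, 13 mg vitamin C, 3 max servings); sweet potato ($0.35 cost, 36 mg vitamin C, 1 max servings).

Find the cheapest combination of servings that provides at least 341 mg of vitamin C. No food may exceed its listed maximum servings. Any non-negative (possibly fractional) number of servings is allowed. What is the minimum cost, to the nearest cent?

$3.88

Cost per mg of vitamin C: bell pepper $0.0068, sweet potato $0.0097, orange $0.0127, banana $0.0437, avocado $0.1538.
Take 1 serving of bell pepper: +117.0 mg vitamin C for $0.80 (total $0.80, still need 224.0 mg).
Take 1 serving of sweet potato: +36.0 mg vitamin C for $0.35 (total $1.15, still need 188.0 mg).
Take 3 servings of orange: +177.0 mg vitamin C for $2.25 (total $3.40, still need 11.0 mg).
Take 1.375 servings of banana: +11.0 mg vitamin C for $0.48 (total $3.88, still need 0.0 mg).
Filling from the cheapest source first is optimal under one linear minimum: $3.88.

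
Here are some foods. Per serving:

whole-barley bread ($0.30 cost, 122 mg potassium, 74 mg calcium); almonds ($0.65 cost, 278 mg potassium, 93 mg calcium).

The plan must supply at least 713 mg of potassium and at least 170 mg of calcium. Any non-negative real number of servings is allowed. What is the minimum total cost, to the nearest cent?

$1.67

Check every corner: each single food scaled to meet both minima, and each pair solved so both constraints bind.
whole-barley bread only: max(713/122, 170/74) = 5.844 servings → $1.75.
almonds only: max(713/278, 170/93) = 2.565 servings → $1.67.
whole-barley bread + almonds: intersection lies outside the first quadrant.
The minimum over all feasible corners is $1.67.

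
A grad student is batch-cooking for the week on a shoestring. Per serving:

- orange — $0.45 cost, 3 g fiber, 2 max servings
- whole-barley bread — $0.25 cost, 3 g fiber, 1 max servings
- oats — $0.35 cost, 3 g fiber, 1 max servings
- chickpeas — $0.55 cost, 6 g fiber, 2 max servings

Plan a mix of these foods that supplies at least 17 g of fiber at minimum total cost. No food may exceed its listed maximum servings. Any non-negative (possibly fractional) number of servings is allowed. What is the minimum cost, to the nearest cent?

$1.58

Cost per g of fiber: whole-barley bread $0.0833, chickpeas $0.0917, oats $0.1167, orange $0.1500.
Take 1 serving of whole-barley bread: +3.0 g fiber for $0.25 (total $0.25, still need 14.0 g).
Take 2 servings of chickpeas: +12.0 g fiber for $1.10 (total $1.35, still need 2.0 g).
Take 0.6667 servings of oats: +2.0 g fiber for $0.23 (total $1.58, still need 0.0 g).
Greedy by cheapest-per-g is optimal for a single linear constraint, so the minimum cost is $1.58.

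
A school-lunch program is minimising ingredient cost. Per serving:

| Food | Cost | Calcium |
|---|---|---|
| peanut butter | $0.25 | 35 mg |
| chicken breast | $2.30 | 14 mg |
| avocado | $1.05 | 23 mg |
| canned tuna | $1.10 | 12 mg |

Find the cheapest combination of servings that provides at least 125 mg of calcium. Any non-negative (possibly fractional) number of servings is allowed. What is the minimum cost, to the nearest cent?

$0.89

Cost per mg of calcium: peanut butter $0.0071, avocado $0.0457, canned tuna $0.0917, chicken breast $0.1643.
With no serving limits, use only peanut butter: 125 mg / 35 mg = 3.571 servings × $0.25 = $0.89.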